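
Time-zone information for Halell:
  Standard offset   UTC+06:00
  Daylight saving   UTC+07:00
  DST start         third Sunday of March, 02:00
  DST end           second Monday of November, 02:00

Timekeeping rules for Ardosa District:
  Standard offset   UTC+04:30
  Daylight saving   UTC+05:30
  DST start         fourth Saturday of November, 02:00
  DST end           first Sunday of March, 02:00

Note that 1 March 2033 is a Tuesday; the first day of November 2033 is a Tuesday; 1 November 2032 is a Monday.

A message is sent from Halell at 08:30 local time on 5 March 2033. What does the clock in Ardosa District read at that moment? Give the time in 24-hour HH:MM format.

08:00

1 March 2033 is a Tuesday, so the first Sunday is March 6 and the third is March 20.
1 November 2033 is a Tuesday, so the first Monday is November 7 and the second is November 14.
Daylight saving runs 20 March – 14 November; 5 March 2033 is outside that window, so Halell is on standard time at UTC+06:00.
08:30 Halell − 6h = 02:30 UTC.
1 November 2032 is a Monday, so the first Saturday is November 6 and the fourth is November 27.
1 March 2033 is a Tuesday, so the first Sunday is March 6.
At the standard offset (UTC+04:30), 02:30 UTC + 4h30m = 07:00 Ardosa District standard time.
The standard-time date in Ardosa District, 5 March 2033, lies within the daylight-saving period (27 November 2032 – 6 March 2033), so Ardosa District is on daylight time, UTC+05:30.
02:30 UTC + 5h30m = 08:00 Ardosa District.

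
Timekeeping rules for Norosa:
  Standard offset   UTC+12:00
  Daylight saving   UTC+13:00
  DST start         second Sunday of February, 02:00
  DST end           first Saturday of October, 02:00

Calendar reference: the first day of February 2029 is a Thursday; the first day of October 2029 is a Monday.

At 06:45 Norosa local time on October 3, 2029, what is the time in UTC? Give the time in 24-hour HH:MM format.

1 February 2029 is a Thursday, so the first Sunday is February 4 and the second is February 11.
1 October 2029 is a Monday, so the first Saturday is October 6.
Daylight saving runs 11 February – 6 October; October 3, 2029 is inside that window, so Norosa is at UTC+13:00.
06:45 local − 13h = 17:45 UTC (rolling into the previous day, 2 October 2029).

17:45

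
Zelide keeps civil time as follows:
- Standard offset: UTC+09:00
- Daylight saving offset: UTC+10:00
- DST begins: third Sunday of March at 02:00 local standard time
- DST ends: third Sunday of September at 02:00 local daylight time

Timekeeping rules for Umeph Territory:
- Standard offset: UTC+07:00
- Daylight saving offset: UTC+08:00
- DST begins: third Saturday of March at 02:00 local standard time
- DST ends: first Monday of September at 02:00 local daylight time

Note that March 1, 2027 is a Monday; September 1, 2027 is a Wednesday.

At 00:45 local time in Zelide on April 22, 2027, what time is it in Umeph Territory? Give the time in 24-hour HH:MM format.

22:45

1 March 2027 is a Monday, so the first Sunday is March 7 and the third is March 21.
1 September 2027 is a Wednesday, so the first Sunday is September 5 and the third is September 19.
Daylight saving runs 21 March – 19 September; April 22, 2027 is inside that window, so Zelide is at UTC+10:00.
00:45 Zelide − 10h = 14:45 UTC (rolling into the previous day, 21 April 2027).
1 March 2027 is a Monday, so the first Saturday is March 6 and the third is March 20.
1 September 2027 is a Wednesday, so the first Monday is September 6.
At the standard offset (UTC+07:00), 14:45 UTC + 7h = 21:45 Umeph Territory standard time.
The standard-time date in Umeph Territory, April 21, 2027, falls between 20 March and 6 September, so daylight saving is in effect and Umeph Territory is at UTC+08:00.
14:45 UTC + 8h = 22:45 Umeph Territory.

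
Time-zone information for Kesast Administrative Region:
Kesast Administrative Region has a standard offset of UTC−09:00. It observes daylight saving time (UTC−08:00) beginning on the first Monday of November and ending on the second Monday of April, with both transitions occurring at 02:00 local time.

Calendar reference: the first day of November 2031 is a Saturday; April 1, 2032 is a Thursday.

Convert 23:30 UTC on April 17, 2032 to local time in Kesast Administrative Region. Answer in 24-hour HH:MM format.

1 November 2031 is a Saturday, so the first Monday is November 3.
1 April 2032 is a Thursday, so the first Monday is April 5 and the second is April 12.
At the standard offset (UTC−09:00), 23:30 UTC − 9h = 14:30 Kesast Administrative Region standard time.
The standard-time date in Kesast Administrative Region, April 17, 2032, is outside the daylight-saving period (3 November 2031 – 12 April 2032), so Kesast Administrative Region is on standard time, UTC−09:00.
23:30 UTC − 9h = 14:30 local.

14:30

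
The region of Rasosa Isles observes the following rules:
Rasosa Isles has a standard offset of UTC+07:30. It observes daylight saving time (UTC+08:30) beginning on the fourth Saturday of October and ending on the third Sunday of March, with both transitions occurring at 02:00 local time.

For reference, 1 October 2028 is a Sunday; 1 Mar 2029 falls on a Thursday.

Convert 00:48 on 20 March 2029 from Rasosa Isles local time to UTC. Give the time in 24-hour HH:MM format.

1 October 2028 is a Sunday, so the first Saturday is October 7 and the fourth is October 28.
1 March 2029 is a Thursday, so the first Sunday is March 4 and the third is March 18.
20 March 2029 does not fall between 28 October 2028 and 18 March 2029, so daylight saving is not in effect and Rasosa Isles is at UTC+07:30.
00:48 local − 7h30m = 17:18 UTC (rolling into the previous day, 19 March 2029).

17:18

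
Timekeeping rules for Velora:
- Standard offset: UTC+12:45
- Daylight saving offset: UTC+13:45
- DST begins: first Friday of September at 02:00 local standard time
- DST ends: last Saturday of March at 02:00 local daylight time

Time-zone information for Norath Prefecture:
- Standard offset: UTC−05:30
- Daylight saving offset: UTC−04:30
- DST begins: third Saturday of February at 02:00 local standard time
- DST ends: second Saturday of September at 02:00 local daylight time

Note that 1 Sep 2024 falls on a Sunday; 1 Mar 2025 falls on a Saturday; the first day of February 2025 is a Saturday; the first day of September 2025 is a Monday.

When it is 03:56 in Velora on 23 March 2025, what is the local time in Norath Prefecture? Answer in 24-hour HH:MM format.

1 September 2024 is a Sunday, so the first Friday is September 6.
1 March 2025 is a Saturday, so Saturdays fall on 1, 8, 15, 22, 29; the last is March 29.
23 March 2025 lies within the daylight-saving period (6 September 2024 – 29 March 2025), so Velora is on daylight time, UTC+13:45.
03:56 Velora − 13h45m = 14:11 UTC (rolling into the previous day, 22 March 2025).
1 February 2025 is a Saturday, so the first Saturday is February 1 and the third is February 15.
1 September 2025 is a Monday, so the first Saturday is September 6 and the second is September 13.
At the standard offset (UTC−05:30), 14:11 UTC − 5h30m = 08:41 Norath Prefecture standard time.
The standard-time date in Norath Prefecture, 22 March 2025, lies within the daylight-saving period (15 February – 13 September), so Norath Prefecture is on daylight time, UTC−04:30.
14:11 UTC − 4h30m = 09:41 Norath Prefecture.

09:41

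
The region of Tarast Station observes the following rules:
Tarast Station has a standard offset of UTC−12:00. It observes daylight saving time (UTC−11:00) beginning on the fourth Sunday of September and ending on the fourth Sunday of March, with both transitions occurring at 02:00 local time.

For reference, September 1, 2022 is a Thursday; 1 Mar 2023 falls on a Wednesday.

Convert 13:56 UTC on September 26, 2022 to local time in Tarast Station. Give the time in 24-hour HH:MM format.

1 September 2022 is a Thursday, so the first Sunday is September 4 and the fourth is September 25.
1 March 2023 is a Wednesday, so the first Sunday is March 5 and the fourth is March 26.
At the standard offset (UTC−12:00), 13:56 UTC − 12h = 01:56 Tarast Station standard time.
Daylight saving runs 25 September 2022 – 26 March 2023; the standard-time date in Tarast Station, September 26, 2022, is inside that window, so Tarast Station is at UTC−11:00.
13:56 UTC − 11h = 02:56 local.

02:56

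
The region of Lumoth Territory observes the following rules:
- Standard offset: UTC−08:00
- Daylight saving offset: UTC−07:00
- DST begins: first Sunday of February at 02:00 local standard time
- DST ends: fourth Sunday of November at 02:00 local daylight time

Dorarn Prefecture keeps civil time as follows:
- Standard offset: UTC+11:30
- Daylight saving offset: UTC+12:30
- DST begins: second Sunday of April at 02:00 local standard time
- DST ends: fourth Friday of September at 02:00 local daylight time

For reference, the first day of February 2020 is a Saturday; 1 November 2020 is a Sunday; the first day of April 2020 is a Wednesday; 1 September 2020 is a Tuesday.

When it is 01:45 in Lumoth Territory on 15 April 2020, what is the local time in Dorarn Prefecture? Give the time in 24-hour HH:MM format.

1 February 2020 is a Saturday, so the first Sunday is February 2.
1 November 2020 is a Sunday, so the first Sunday is November 1 and the fourth is November 22.
15 April 2020 lies within the daylight-saving period (2 February – 22 November), so Lumoth Territory is on daylight time, UTC−07:00.
01:45 Lumoth Territory + 7h = 08:45 UTC.
1 April 2020 is a Wednesday, so the first Sunday is April 5 and the second is April 12.
1 September 2020 is a Tuesday, so the first Friday is September 4 and the fourth is September 25.
At the standard offset (UTC+11:30), 08:45 UTC + 11h30m = 20:15 Dorarn Prefecture standard time.
The standard-time date in Dorarn Prefecture, 15 April 2020, falls between 12 April and 25 September, so daylight saving is in effect and Dorarn Prefecture is at UTC+12:30.
08:45 UTC + 12h30m = 21:15 Dorarn Prefecture.

21:15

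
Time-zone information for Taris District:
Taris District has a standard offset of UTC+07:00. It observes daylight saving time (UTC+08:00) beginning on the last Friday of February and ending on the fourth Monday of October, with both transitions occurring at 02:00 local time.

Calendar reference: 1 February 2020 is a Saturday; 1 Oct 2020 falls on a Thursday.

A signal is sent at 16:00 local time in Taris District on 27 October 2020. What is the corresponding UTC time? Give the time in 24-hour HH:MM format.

1 February 2020 is a Saturday, so Fridays fall on 7, 14, 21, 28; the last is February 28.
1 October 2020 is a Thursday, so the first Monday is October 5 and the fourth is October 26.
27 October 2020 does not fall between 28 February and 26 October, so daylight saving is not in effect and Taris District is at UTC+07:00.
16:00 local − 7h = 09:00 UTC.

09:00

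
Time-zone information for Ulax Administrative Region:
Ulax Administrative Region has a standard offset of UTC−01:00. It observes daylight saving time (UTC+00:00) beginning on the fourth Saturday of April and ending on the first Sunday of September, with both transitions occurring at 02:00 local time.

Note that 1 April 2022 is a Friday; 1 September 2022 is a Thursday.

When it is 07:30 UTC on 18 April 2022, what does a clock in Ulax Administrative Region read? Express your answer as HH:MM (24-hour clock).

1 April 2022 is a Friday, so the first Saturday is April 2 and the fourth is April 23.
1 September 2022 is a Thursday, so the first Sunday is September 4.
At the standard offset (UTC−01:00), 07:30 UTC − 1h = 06:30 Ulax Administrative Region standard time.
The standard-time date in Ulax Administrative Region, 18 April 2022, does not fall between 23 April and 4 September, so daylight saving is not in effect and Ulax Administrative Region is at UTC−01:00.
07:30 UTC − 1h = 06:30 local.

06:30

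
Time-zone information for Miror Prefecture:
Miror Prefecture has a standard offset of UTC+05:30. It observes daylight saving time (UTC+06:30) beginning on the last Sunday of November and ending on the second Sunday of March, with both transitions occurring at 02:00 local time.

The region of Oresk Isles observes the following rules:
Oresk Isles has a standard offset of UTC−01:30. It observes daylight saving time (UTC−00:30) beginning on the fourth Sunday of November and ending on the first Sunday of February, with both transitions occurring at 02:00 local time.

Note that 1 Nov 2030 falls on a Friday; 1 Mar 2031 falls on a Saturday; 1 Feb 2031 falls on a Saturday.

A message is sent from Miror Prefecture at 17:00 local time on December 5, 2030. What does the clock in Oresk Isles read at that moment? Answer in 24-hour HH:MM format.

10:00

1 November 2030 is a Friday, so Sundays fall on 3, 10, 17, 24; the last is November 24.
1 March 2031 is a Saturday, so the first Sunday is March 2 and the second is March 9.
Daylight saving runs 24 November 2030 – 9 March 2031; December 5, 2030 is inside that window, so Miror Prefecture is at UTC+06:30.
17:00 Miror Prefecture − 6h30m = 10:30 UTC.
1 November 2030 is a Friday, so the first Sunday is November 3 and the fourth is November 24.
1 February 2031 is a Saturday, so the first Sunday is February 2.
At the standard offset (UTC−01:30), 10:30 UTC − 1h30m = 09:00 Oresk Isles standard time.
The standard-time date in Oresk Isles, December 5, 2030, falls between 24 November 2030 and 2 February 2031, so daylight saving is in effect and Oresk Isles is at UTC−00:30.
10:30 UTC − 0h30m = 10:00 Oresk Isles.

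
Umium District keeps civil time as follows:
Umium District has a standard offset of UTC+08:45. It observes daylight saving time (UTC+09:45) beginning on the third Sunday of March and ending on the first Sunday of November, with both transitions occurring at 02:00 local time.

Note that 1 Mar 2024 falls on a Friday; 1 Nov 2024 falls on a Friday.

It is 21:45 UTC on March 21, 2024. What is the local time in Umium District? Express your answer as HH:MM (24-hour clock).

1 March 2024 is a Friday, so the first Sunday is March 3 and the third is March 17.
1 November 2024 is a Friday, so the first Sunday is November 3.
At the standard offset (UTC+08:45), 21:45 UTC + 8h45m = 06:30 Umium District standard time (rolling into the next day, 22 March 2024).
Daylight saving runs 17 March – 3 November; the standard-time date in Umium District, March 22, 2024, is inside that window, so Umium District is at UTC+09:45.
21:45 UTC + 9h45m = 07:30 local (rolling into the next day, 22 March 2024).

07:30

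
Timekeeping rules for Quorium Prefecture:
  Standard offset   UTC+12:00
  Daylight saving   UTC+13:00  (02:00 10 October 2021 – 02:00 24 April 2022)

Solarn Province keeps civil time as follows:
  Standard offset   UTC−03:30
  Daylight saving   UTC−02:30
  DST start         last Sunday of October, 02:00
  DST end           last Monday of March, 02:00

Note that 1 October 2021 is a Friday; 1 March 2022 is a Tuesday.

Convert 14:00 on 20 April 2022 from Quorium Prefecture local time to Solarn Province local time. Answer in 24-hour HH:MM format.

21:30

20 April 2022 falls between 10 October 2021 and 24 April 2022, so daylight saving is in effect and Quorium Prefecture is at UTC+13:00.
14:00 Quorium Prefecture − 13h = 01:00 UTC.
1 October 2021 is a Friday, so Sundays fall on 3, 10, 17, 24, 31; the last is October 31.
1 March 2022 is a Tuesday, so Mondays fall on 7, 14, 21, 28; the last is March 28.
At the standard offset (UTC−03:30), 01:00 UTC − 3h30m = 21:30 Solarn Province standard time (rolling into the previous day, 19 April 2022).
The standard-time date in Solarn Province, 19 April 2022, is outside the daylight-saving period (31 October 2021 – 28 March 2022), so Solarn Province is on standard time, UTC−03:30.
01:00 UTC − 3h30m = 21:30 Solarn Province (rolling into the previous day, 19 April 2022).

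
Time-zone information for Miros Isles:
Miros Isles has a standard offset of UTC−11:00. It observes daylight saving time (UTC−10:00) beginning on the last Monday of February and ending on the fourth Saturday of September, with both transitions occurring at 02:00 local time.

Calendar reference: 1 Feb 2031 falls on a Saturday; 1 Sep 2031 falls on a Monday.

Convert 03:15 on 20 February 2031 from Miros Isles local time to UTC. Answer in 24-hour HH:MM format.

14:15

1 February 2031 is a Saturday, so Mondays fall on 3, 10, 17, 24; the last is February 24.
1 September 2031 is a Monday, so the first Saturday is September 6 and the fourth is September 27.
20 February 2031 does not fall between 24 February and 27 September, so daylight saving is not in effect and Miros Isles is at UTC−11:00.
03:15 local + 11h = 14:15 UTC.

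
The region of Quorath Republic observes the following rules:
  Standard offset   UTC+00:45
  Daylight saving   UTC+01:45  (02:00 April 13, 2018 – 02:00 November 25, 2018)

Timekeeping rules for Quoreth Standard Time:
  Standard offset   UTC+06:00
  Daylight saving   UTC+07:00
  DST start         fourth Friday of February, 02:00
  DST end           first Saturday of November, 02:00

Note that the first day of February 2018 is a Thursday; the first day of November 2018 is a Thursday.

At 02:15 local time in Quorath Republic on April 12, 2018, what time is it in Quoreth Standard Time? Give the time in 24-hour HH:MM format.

Daylight saving runs 13 April – 25 November; April 12, 2018 is outside that window, so Quorath Republic is on standard time at UTC+00:45.
02:15 Quorath Republic − 0h45m = 01:30 UTC.
1 February 2018 is a Thursday, so the first Friday is February 2 and the fourth is February 23.
1 November 2018 is a Thursday, so the first Saturday is November 3.
At the standard offset (UTC+06:00), 01:30 UTC + 6h = 07:30 Quoreth Standard Time standard time.
The standard-time date in Quoreth Standard Time, April 12, 2018, falls between 23 February and 3 November, so daylight saving is in effect and Quoreth Standard Time is at UTC+07:00.
01:30 UTC + 7h = 08:30 Quoreth Standard Time.

08:30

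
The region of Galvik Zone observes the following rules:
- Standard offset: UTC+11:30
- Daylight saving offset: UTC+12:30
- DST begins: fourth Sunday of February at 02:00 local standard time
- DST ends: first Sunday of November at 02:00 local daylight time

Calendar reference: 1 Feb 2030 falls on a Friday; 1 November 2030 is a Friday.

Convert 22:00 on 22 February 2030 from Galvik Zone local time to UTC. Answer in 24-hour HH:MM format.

1 February 2030 is a Friday, so the first Sunday is February 3 and the fourth is February 24.
1 November 2030 is a Friday, so the first Sunday is November 3.
22 February 2030 is outside the daylight-saving period (24 February – 3 November), so Galvik Zone is on standard time, UTC+11:30.
22:00 local − 11h30m = 10:30 UTC.

10:30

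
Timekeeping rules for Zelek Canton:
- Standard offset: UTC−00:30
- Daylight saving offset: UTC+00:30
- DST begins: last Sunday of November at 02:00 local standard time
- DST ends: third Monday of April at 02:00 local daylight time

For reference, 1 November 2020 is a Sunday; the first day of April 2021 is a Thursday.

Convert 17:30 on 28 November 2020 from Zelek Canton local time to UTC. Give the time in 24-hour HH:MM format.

1 November 2020 is a Sunday, so Sundays fall on 1, 8, 15, 22, 29; the last is November 29.
1 April 2021 is a Thursday, so the first Monday is April 5 and the third is April 19.
Daylight saving runs 29 November 2020 – 19 April 2021; 28 November 2020 is outside that window, so Zelek Canton is on standard time at UTC−00:30.
17:30 local + 0h30m = 18:00 UTC.

18:00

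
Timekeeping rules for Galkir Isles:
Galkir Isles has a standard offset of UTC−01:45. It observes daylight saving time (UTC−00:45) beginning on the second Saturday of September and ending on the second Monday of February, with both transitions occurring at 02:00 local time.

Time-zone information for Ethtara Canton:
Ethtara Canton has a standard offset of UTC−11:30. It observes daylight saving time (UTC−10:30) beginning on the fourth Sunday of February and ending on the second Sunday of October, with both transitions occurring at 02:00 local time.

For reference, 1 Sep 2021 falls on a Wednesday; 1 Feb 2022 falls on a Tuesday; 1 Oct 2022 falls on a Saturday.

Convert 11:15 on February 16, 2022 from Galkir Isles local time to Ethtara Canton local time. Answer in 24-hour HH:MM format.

01:30

1 September 2021 is a Wednesday, so the first Saturday is September 4 and the second is September 11.
1 February 2022 is a Tuesday, so the first Monday is February 7 and the second is February 14.
Daylight saving runs 11 September 2021 – 14 February 2022; February 16, 2022 is outside that window, so Galkir Isles is on standard time at UTC−01:45.
11:15 Galkir Isles + 1h45m = 13:00 UTC.
1 February 2022 is a Tuesday, so the first Sunday is February 6 and the fourth is February 27.
1 October 2022 is a Saturday, so the first Sunday is October 2 and the second is October 9.
At the standard offset (UTC−11:30), 13:00 UTC − 11h30m = 01:30 Ethtara Canton standard time.
The standard-time date in Ethtara Canton, February 16, 2022, does not fall between 27 February and 9 October, so daylight saving is not in effect and Ethtara Canton is at UTC−11:30.
13:00 UTC − 11h30m = 01:30 Ethtara Canton.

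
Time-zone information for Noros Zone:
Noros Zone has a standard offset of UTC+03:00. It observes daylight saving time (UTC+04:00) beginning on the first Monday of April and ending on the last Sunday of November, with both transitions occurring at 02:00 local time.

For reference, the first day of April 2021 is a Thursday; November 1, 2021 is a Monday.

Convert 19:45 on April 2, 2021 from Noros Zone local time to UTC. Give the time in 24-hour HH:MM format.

1 April 2021 is a Thursday, so the first Monday is April 5.
1 November 2021 is a Monday, so Sundays fall on 7, 14, 21, 28; the last is November 28.
April 2, 2021 does not fall between 5 April and 28 November, so daylight saving is not in effect and Noros Zone is at UTC+03:00.
19:45 local − 3h = 16:45 UTC.

16:45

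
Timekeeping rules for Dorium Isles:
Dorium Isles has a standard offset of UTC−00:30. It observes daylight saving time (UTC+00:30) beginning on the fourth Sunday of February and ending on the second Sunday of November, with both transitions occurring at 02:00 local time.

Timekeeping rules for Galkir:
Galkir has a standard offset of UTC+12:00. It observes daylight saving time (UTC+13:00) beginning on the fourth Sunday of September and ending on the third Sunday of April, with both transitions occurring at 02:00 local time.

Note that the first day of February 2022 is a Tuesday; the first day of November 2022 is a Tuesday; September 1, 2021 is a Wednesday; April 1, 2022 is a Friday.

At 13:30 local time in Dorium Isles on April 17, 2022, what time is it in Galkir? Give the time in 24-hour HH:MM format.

01:00

1 February 2022 is a Tuesday, so the first Sunday is February 6 and the fourth is February 27.
1 November 2022 is a Tuesday, so the first Sunday is November 6 and the second is November 13.
April 17, 2022 falls between 27 February and 13 November, so daylight saving is in effect and Dorium Isles is at UTC+00:30.
13:30 Dorium Isles − 0h30m = 13:00 UTC.
1 September 2021 is a Wednesday, so the first Sunday is September 5 and the fourth is September 26.
1 April 2022 is a Friday, so the first Sunday is April 3 and the third is April 17.
At the standard offset (UTC+12:00), 13:00 UTC + 12h = 01:00 Galkir standard time (rolling into the next day, 18 April 2022).
The standard-time date in Galkir, April 18, 2022, is outside the daylight-saving period (26 September 2021 – 17 April 2022), so Galkir is on standard time, UTC+12:00.
13:00 UTC + 12h = 01:00 Galkir (rolling into the next day, 18 April 2022).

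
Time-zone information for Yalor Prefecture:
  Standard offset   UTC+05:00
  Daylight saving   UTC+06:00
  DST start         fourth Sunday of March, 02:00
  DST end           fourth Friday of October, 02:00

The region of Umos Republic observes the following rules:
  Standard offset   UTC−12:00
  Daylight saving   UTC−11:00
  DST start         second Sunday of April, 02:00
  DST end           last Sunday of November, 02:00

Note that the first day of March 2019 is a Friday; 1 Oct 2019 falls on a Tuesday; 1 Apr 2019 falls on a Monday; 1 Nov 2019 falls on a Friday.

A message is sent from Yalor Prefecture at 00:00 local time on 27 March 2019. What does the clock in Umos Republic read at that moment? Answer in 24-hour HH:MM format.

06:00

1 March 2019 is a Friday, so the first Sunday is March 3 and the fourth is March 24.
1 October 2019 is a Tuesday, so the first Friday is October 4 and the fourth is October 25.
Daylight saving runs 24 March – 25 October; 27 March 2019 is inside that window, so Yalor Prefecture is at UTC+06:00.
00:00 Yalor Prefecture − 6h = 18:00 UTC (rolling into the previous day, 26 March 2019).
1 April 2019 is a Monday, so the first Sunday is April 7 and the second is April 14.
1 November 2019 is a Friday, so Sundays fall on 3, 10, 17, 24; the last is November 24.
At the standard offset (UTC−12:00), 18:00 UTC − 12h = 06:00 Umos Republic standard time.
The standard-time date in Umos Republic, 26 March 2019, is outside the daylight-saving period (14 April – 24 November), so Umos Republic is on standard time, UTC−12:00.
18:00 UTC − 12h = 06:00 Umos Republic.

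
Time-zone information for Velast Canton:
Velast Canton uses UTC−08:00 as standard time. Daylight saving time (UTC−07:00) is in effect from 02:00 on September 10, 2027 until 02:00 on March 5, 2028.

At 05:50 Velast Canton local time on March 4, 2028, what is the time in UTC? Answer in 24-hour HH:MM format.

March 4, 2028 lies within the daylight-saving period (10 September 2027 – 5 March 2028), so Velast Canton is on daylight time, UTC−07:00.
05:50 local + 7h = 12:50 UTC.

12:50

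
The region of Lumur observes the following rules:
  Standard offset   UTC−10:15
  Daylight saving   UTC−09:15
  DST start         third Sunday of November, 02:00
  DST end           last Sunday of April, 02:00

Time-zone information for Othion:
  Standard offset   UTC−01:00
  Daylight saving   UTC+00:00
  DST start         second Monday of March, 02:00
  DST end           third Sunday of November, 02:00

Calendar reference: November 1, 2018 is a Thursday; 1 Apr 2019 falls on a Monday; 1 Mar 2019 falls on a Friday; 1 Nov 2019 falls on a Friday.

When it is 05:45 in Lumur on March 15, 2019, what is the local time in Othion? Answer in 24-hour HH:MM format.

15:00

1 November 2018 is a Thursday, so the first Sunday is November 4 and the third is November 18.
1 April 2019 is a Monday, so Sundays fall on 7, 14, 21, 28; the last is April 28.
March 15, 2019 lies within the daylight-saving period (18 November 2018 – 28 April 2019), so Lumur is on daylight time, UTC−09:15.
05:45 Lumur + 9h15m = 15:00 UTC.
1 March 2019 is a Friday, so the first Monday is March 4 and the second is March 11.
1 November 2019 is a Friday, so the first Sunday is November 3 and the third is November 17.
At the standard offset (UTC−01:00), 15:00 UTC − 1h = 14:00 Othion standard time.
The standard-time date in Othion, March 15, 2019, falls between 11 March and 17 November, so daylight saving is in effect and Othion is at UTC+00:00.
15:00 UTC + 0h = 15:00 Othion.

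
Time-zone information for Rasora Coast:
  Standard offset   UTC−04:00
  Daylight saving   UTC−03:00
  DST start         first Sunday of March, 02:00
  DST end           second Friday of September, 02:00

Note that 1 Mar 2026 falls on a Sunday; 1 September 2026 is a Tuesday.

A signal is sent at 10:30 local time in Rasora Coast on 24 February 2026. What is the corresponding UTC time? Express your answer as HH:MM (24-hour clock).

1 March 2026 is a Sunday, so the first Sunday is March 1.
1 September 2026 is a Tuesday, so the first Friday is September 4 and the second is September 11.
24 February 2026 is outside the daylight-saving period (1 March – 11 September), so Rasora Coast is on standard time, UTC−04:00.
10:30 local + 4h = 14:30 UTC.

14:30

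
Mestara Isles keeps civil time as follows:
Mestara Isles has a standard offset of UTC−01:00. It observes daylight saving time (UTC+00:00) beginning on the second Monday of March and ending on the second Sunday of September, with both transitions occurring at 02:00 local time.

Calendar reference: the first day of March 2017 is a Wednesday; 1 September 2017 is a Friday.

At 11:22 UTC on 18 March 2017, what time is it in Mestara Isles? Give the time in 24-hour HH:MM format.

1 March 2017 is a Wednesday, so the first Monday is March 6 and the second is March 13.
1 September 2017 is a Friday, so the first Sunday is September 3 and the second is September 10.
At the standard offset (UTC−01:00), 11:22 UTC − 1h = 10:22 Mestara Isles standard time.
The standard-time date in Mestara Isles, 18 March 2017, lies within the daylight-saving period (13 March – 10 September), so Mestara Isles is on daylight time, UTC+00:00.
11:22 UTC + 0h = 11:22 local.

11:22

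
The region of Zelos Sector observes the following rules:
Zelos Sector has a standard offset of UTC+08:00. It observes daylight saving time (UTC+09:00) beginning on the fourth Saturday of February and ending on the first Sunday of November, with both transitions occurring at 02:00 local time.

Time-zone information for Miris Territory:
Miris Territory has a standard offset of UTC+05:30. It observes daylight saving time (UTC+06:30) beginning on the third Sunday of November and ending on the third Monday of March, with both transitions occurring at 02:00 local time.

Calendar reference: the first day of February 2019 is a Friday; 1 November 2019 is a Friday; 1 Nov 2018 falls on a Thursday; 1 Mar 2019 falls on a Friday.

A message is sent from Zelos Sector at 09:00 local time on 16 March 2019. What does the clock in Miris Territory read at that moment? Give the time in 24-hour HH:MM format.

1 February 2019 is a Friday, so the first Saturday is February 2 and the fourth is February 23.
1 November 2019 is a Friday, so the first Sunday is November 3.
16 March 2019 lies within the daylight-saving period (23 February – 3 November), so Zelos Sector is on daylight time, UTC+09:00.
09:00 Zelos Sector − 9h = 00:00 UTC.
1 November 2018 is a Thursday, so the first Sunday is November 4 and the third is November 18.
1 March 2019 is a Friday, so the first Monday is March 4 and the third is March 18.
At the standard offset (UTC+05:30), 00:00 UTC + 5h30m = 05:30 Miris Territory standard time.
Daylight saving runs 18 November 2018 – 18 March 2019; the standard-time date in Miris Territory, 16 March 2019, is inside that window, so Miris Territory is at UTC+06:30.
00:00 UTC + 6h30m = 06:30 Miris Territory.

06:30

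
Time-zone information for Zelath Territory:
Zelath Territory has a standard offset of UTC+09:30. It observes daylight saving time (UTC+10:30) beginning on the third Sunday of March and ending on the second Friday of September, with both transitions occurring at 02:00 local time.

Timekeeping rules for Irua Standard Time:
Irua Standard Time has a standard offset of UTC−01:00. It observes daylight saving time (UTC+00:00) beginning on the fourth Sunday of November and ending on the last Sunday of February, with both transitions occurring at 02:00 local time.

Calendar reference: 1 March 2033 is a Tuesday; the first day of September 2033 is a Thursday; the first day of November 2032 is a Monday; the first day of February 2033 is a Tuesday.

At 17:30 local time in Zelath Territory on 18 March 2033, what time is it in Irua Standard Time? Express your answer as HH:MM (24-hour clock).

07:00

1 March 2033 is a Tuesday, so the first Sunday is March 6 and the third is March 20.
1 September 2033 is a Thursday, so the first Friday is September 2 and the second is September 9.
18 March 2033 is outside the daylight-saving period (20 March – 9 September), so Zelath Territory is on standard time, UTC+09:30.
17:30 Zelath Territory − 9h30m = 08:00 UTC.
1 November 2032 is a Monday, so the first Sunday is November 7 and the fourth is November 28.
1 February 2033 is a Tuesday, so Sundays fall on 6, 13, 20, 27; the last is February 27.
At the standard offset (UTC−01:00), 08:00 UTC − 1h = 07:00 Irua Standard Time standard time.
The standard-time date in Irua Standard Time, 18 March 2033, is outside the daylight-saving period (28 November 2032 – 27 February 2033), so Irua Standard Time is on standard time, UTC−01:00.
08:00 UTC − 1h = 07:00 Irua Standard Time.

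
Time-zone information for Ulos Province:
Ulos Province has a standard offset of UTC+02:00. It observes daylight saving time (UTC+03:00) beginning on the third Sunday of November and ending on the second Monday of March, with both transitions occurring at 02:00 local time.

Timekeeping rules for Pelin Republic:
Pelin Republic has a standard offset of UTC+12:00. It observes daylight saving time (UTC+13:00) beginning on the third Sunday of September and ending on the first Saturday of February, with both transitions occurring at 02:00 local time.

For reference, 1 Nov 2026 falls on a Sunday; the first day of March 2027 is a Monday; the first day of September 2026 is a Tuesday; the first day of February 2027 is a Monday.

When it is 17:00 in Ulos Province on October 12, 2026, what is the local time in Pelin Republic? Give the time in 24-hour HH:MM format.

04:00

1 November 2026 is a Sunday, so the first Sunday is November 1 and the third is November 15.
1 March 2027 is a Monday, so the first Monday is March 1 and the second is March 8.
October 12, 2026 does not fall between 15 November 2026 and 8 March 2027, so daylight saving is not in effect and Ulos Province is at UTC+02:00.
17:00 Ulos Province − 2h = 15:00 UTC.
1 September 2026 is a Tuesday, so the first Sunday is September 6 and the third is September 20.
1 February 2027 is a Monday, so the first Saturday is February 6.
At the standard offset (UTC+12:00), 15:00 UTC + 12h = 03:00 Pelin Republic standard time (rolling into the next day, 13 October 2026).
The standard-time date in Pelin Republic, October 13, 2026, falls between 20 September 2026 and 6 February 2027, so daylight saving is in effect and Pelin Republic is at UTC+13:00.
15:00 UTC + 13h = 04:00 Pelin Republic (rolling into the next day, 13 October 2026).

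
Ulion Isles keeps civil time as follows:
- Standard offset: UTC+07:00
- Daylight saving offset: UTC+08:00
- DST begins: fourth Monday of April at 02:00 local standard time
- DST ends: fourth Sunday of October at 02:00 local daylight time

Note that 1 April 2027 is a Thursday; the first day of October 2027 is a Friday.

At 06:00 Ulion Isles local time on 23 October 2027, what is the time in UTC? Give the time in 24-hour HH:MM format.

22:00

1 April 2027 is a Thursday, so the first Monday is April 5 and the fourth is April 26.
1 October 2027 is a Friday, so the first Sunday is October 3 and the fourth is October 24.
23 October 2027 lies within the daylight-saving period (26 April – 24 October), so Ulion Isles is on daylight time, UTC+08:00.
06:00 local − 8h = 22:00 UTC (rolling into the previous day, 22 October 2027).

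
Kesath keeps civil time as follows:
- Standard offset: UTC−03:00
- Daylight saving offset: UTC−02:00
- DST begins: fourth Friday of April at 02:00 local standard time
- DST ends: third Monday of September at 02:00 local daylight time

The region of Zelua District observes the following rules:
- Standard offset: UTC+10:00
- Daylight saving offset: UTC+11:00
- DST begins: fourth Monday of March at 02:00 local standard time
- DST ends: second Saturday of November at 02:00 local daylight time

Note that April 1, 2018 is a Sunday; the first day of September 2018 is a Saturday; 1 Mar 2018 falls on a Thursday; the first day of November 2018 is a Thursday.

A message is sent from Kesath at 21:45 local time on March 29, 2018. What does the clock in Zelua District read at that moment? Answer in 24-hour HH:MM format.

1 April 2018 is a Sunday, so the first Friday is April 6 and the fourth is April 27.
1 September 2018 is a Saturday, so the first Monday is September 3 and the third is September 17.
March 29, 2018 does not fall between 27 April and 17 September, so daylight saving is not in effect and Kesath is at UTC−03:00.
21:45 Kesath + 3h = 00:45 UTC (rolling into the next day, 30 March 2018).
1 March 2018 is a Thursday, so the first Monday is March 5 and the fourth is March 26.
1 November 2018 is a Thursday, so the first Saturday is November 3 and the second is November 10.
At the standard offset (UTC+10:00), 00:45 UTC + 10h = 10:45 Zelua District standard time.
Daylight saving runs 26 March – 10 November; the standard-time date in Zelua District, March 30, 2018, is inside that window, so Zelua District is at UTC+11:00.
00:45 UTC + 11h = 11:45 Zelua District.

11:45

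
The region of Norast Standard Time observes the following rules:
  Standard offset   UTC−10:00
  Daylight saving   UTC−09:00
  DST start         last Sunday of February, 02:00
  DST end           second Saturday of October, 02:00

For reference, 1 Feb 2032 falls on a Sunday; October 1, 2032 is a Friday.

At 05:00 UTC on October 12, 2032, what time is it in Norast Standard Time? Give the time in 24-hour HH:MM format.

1 February 2032 is a Sunday, so Sundays fall on 1, 8, 15, 22, 29; the last is February 29.
1 October 2032 is a Friday, so the first Saturday is October 2 and the second is October 9.
At the standard offset (UTC−10:00), 05:00 UTC − 10h = 19:00 Norast Standard Time standard time (rolling into the previous day, 11 October 2032).
The standard-time date in Norast Standard Time, October 11, 2032, does not fall between 29 February and 9 October, so daylight saving is not in effect and Norast Standard Time is at UTC−10:00.
05:00 UTC − 10h = 19:00 local (rolling into the previous day, 11 October 2032).

19:00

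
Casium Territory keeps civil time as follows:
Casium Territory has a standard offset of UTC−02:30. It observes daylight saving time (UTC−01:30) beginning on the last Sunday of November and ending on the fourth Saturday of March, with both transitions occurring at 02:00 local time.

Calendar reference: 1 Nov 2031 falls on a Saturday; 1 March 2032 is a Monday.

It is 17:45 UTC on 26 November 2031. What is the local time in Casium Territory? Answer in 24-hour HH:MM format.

1 November 2031 is a Saturday, so Sundays fall on 2, 9, 16, 23, 30; the last is November 30.
1 March 2032 is a Monday, so the first Saturday is March 6 and the fourth is March 27.
At the standard offset (UTC−02:30), 17:45 UTC − 2h30m = 15:15 Casium Territory standard time.
The standard-time date in Casium Territory, 26 November 2031, is outside the daylight-saving period (30 November 2031 – 27 March 2032), so Casium Territory is on standard time, UTC−02:30.
17:45 UTC − 2h30m = 15:15 local.

15:15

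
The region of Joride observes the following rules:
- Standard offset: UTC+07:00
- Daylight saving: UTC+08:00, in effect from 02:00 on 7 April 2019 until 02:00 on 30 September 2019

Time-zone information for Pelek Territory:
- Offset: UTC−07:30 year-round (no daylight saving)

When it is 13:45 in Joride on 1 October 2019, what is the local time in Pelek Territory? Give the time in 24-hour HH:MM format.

23:15

1 October 2019 is outside the daylight-saving period (7 April – 30 September), so Joride is on standard time, UTC+07:00.
13:45 Joride − 7h = 06:45 UTC.
Pelek Territory has no daylight saving, so its offset is UTC−07:30 year-round.
06:45 UTC − 7h30m = 23:15 Pelek Territory (rolling into the previous day, 30 September 2019).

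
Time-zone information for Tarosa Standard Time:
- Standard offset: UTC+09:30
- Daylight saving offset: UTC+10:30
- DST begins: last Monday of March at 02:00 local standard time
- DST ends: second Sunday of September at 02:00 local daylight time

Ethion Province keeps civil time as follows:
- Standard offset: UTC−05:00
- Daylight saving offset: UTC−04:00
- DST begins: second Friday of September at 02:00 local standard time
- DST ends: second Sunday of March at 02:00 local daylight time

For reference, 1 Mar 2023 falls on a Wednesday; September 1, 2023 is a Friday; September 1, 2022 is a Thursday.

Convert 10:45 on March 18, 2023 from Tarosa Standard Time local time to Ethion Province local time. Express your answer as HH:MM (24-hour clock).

1 March 2023 is a Wednesday, so Mondays fall on 6, 13, 20, 27; the last is March 27.
1 September 2023 is a Friday, so the first Sunday is September 3 and the second is September 10.
March 18, 2023 is outside the daylight-saving period (27 March – 10 September), so Tarosa Standard Time is on standard time, UTC+09:30.
10:45 Tarosa Standard Time − 9h30m = 01:15 UTC.
1 September 2022 is a Thursday, so the first Friday is September 2 and the second is September 9.
1 March 2023 is a Wednesday, so the first Sunday is March 5 and the second is March 12.
At the standard offset (UTC−05:00), 01:15 UTC − 5h = 20:15 Ethion Province standard time (rolling into the previous day, 17 March 2023).
Daylight saving runs 9 September 2022 – 12 March 2023; the standard-time date in Ethion Province, March 17, 2023, is outside that window, so Ethion Province is on standard time at UTC−05:00.
01:15 UTC − 5h = 20:15 Ethion Province (rolling into the previous day, 17 March 2023).

20:15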